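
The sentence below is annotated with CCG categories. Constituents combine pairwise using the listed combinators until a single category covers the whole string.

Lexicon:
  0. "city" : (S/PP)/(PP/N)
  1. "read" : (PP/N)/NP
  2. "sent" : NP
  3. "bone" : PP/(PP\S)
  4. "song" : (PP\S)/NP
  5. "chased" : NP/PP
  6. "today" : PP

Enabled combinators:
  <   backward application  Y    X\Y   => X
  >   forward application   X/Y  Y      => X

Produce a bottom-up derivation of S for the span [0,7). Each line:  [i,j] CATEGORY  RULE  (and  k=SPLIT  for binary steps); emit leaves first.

[0,7] S   >
  [0,3] S/PP   >
    [0,1] "city" : (S/PP)/(PP/N)
    [1,3] PP/N   >
      [1,2] "read" : (PP/N)/NP
      [2,3] "sent" : NP
  [3,7] PP   >
    [3,4] "bone" : PP/(PP\S)
    [4,7] PP\S   >
      [4,5] "song" : (PP\S)/NP
      [5,7] NP   >
        [5,6] "chased" : NP/PP
        [6,7] "today" : PP

[0,1] (S/PP)/(PP/N)  lex  "city"
[1,2] (PP/N)/NP  lex  "read"
[2,3] NP  lex  "sent"
[1,3] PP/N  >  k=2
[0,3] S/PP  >  k=1
[3,4] PP/(PP\S)  lex  "bone"
[4,5] (PP\S)/NP  lex  "song"
[5,6] NP/PP  lex  "chased"
[6,7] PP  lex  "today"
[5,7] NP  >  k=6
[4,7] PP\S  >  k=5
[3,7] PP  >  k=4
[0,7] S  >  k=3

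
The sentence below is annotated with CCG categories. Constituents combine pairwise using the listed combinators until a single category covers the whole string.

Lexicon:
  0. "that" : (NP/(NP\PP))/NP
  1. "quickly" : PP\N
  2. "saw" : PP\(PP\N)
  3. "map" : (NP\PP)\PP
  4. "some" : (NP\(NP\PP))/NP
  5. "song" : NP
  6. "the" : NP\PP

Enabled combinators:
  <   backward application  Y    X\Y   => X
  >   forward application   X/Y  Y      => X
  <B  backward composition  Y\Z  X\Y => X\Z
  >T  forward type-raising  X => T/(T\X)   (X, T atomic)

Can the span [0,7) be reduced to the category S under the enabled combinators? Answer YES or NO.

NO

(NP/(NP\PP))/NP PP\N PP\(PP\N) (NP\PP)\PP (NP\(NP\PP))/NP NP NP\PP
CKY chart[0,7] = {N/(N\NP), NP, NP/(NP\NP), PP/(PP\NP), S/(S\NP)}; S ∉ chart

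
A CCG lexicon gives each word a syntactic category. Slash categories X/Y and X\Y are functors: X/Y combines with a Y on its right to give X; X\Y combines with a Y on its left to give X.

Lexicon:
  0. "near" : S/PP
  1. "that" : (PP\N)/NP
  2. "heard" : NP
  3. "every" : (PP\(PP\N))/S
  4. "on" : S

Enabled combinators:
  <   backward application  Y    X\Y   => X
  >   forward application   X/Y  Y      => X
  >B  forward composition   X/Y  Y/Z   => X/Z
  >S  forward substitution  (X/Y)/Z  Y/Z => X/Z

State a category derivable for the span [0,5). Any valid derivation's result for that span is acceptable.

[0,5] S   >
  [0,1] "near" : S/PP
  [1,5] PP   <
    [1,3] PP\N   >
      [1,2] "that" : (PP\N)/NP
      [2,3] "heard" : NP
    [3,5] PP\(PP\N)   >
      [3,4] "every" : (PP\(PP\N))/S
      [4,5] "on" : S

S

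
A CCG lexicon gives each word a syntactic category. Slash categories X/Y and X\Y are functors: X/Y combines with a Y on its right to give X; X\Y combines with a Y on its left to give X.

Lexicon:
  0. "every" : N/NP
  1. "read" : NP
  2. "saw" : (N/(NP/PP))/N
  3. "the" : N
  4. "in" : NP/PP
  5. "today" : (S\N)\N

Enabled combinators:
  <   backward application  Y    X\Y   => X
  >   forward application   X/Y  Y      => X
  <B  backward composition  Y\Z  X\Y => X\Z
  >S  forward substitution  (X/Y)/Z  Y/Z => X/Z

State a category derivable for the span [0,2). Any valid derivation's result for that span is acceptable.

[0,6] S   <
  [0,2] N   >
    [0,1] "every" : N/NP
    [1,2] "read" : NP
  [2,6] S\N   <
    [2,5] N   >
      [2,4] N/(NP/PP)   >
        [2,3] "saw" : (N/(NP/PP))/N
        [3,4] "the" : N
      [4,5] "in" : NP/PP
    [5,6] "today" : (S\N)\N

N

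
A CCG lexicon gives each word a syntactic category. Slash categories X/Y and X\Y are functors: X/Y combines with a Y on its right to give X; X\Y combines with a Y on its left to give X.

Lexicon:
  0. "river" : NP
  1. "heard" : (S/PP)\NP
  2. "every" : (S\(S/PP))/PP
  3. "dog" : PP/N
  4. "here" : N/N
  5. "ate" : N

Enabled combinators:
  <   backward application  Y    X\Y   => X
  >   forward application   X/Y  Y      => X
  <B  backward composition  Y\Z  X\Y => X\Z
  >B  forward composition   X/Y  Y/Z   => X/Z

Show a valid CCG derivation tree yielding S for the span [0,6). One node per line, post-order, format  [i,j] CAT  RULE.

[0,1] NP  lex  "river"
[1,2] (S/PP)\NP  lex  "heard"
[0,2] S/PP  <  k=1
[2,3] (S\(S/PP))/PP  lex  "every"
[3,4] PP/N  lex  "dog"
[4,5] N/N  lex  "here"
[3,5] PP/N  >B  k=4
[5,6] N  lex  "ate"
[3,6] PP  >  k=5
[2,6] S\(S/PP)  >  k=3
[0,6] S  <  k=2

[0,6] S   <
  [0,2] S/PP   <
    [0,1] "river" : NP
    [1,2] "heard" : (S/PP)\NP
  [2,6] S\(S/PP)   >
    [2,3] "every" : (S\(S/PP))/PP
    [3,6] PP   >
      [3,5] PP/N   >B
        [3,4] "dog" : PP/N
        [4,5] "here" : N/N
      [5,6] "ate" : N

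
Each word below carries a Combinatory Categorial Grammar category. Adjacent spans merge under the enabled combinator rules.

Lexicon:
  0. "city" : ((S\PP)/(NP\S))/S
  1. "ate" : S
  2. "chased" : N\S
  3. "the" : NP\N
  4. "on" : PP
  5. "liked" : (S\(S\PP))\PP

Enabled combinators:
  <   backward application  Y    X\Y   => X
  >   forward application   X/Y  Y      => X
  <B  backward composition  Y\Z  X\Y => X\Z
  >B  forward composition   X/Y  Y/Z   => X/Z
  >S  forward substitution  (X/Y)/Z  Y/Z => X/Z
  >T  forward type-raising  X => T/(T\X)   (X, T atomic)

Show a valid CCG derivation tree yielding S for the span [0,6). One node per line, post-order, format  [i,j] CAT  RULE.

[0,6] S   <
  [0,4] S\PP   >
    [0,2] (S\PP)/(NP\S)   >
      [0,1] "city" : ((S\PP)/(NP\S))/S
      [1,2] "ate" : S
    [2,4] NP\S   <B
      [2,3] "chased" : N\S
      [3,4] "the" : NP\N
  [4,6] S\(S\PP)   <
    [4,5] "on" : PP
    [5,6] "liked" : (S\(S\PP))\PP

[0,1] ((S\PP)/(NP\S))/S  lex  "city"
[1,2] S  lex  "ate"
[0,2] (S\PP)/(NP\S)  >  k=1
[2,3] N\S  lex  "chased"
[3,4] NP\N  lex  "the"
[2,4] NP\S  <B  k=3
[0,4] S\PP  >  k=2
[4,5] PP  lex  "on"
[5,6] (S\(S\PP))\PP  lex  "liked"
[4,6] S\(S\PP)  <  k=5
[0,6] S  <  k=4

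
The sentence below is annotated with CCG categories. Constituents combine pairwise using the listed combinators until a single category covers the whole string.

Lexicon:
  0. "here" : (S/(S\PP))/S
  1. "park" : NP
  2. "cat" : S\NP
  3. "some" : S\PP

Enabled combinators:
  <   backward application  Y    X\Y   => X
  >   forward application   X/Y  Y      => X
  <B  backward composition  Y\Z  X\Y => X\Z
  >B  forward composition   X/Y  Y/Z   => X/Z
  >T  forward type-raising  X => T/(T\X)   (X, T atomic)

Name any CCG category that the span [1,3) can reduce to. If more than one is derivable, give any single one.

S

[0,4] S   >
  [0,3] S/(S\PP)   >
    [0,1] "here" : (S/(S\PP))/S
    [1,3] S   >
      [1,2] S/(S\NP)   >T
        [1,2] "park" : NP
      [2,3] "cat" : S\NP
  [3,4] "some" : S\PP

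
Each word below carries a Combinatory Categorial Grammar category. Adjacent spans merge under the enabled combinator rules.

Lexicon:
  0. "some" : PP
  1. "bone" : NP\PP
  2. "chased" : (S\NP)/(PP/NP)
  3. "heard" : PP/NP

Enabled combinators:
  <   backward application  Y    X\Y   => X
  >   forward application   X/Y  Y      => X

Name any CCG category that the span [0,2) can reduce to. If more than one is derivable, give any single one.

[0,4] S   <
  [0,2] NP   <
    [0,1] "some" : PP
    [1,2] "bone" : NP\PP
  [2,4] S\NP   >
    [2,3] "chased" : (S\NP)/(PP/NP)
    [3,4] "heard" : PP/NP

NP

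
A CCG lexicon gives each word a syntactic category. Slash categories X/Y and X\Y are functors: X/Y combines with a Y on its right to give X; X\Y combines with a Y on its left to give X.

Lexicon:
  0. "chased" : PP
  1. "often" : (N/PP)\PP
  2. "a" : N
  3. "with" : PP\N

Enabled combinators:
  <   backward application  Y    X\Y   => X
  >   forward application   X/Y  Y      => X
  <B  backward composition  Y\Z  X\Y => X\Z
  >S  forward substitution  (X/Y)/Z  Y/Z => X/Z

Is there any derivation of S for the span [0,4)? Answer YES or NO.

PP (N/PP)\PP N PP\N
CKY chart[0,4] = {N}; S ∉ chart

NO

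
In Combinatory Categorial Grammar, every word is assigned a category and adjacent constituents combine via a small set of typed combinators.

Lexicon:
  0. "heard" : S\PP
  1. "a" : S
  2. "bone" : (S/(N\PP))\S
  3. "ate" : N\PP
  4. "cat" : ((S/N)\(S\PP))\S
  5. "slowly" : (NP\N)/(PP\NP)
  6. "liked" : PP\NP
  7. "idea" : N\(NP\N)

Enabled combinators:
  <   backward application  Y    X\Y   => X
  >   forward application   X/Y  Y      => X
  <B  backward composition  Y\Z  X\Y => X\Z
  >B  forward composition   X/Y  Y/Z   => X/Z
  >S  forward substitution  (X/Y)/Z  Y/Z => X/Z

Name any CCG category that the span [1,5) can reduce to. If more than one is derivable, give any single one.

(S/N)\(S\PP)

[0,8] S   >
  [0,5] S/N   <
    [0,1] "heard" : S\PP
    [1,5] (S/N)\(S\PP)   <
      [1,4] S   >
        [1,3] S/(N\PP)   <
          [1,2] "a" : S
          [2,3] "bone" : (S/(N\PP))\S
        [3,4] "ate" : N\PP
      [4,5] "cat" : ((S/N)\(S\PP))\S
  [5,8] N   <
    [5,7] NP\N   >
      [5,6] "slowly" : (NP\N)/(PP\NP)
      [6,7] "liked" : PP\NP
    [7,8] "idea" : N\(NP\N)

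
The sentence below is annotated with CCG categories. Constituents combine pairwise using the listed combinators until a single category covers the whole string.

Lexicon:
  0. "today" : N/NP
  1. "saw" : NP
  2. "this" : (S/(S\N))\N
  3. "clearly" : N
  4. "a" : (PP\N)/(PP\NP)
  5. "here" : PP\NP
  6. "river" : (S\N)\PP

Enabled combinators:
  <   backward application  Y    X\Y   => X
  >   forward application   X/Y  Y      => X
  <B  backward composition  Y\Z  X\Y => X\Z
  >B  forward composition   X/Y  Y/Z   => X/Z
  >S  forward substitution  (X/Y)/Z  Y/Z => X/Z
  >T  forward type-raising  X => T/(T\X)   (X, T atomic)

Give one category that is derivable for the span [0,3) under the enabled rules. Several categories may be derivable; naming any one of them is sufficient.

S/(S\N)

[0,7] S   >
  [0,3] S/(S\N)   <
    [0,2] N   >
      [0,1] "today" : N/NP
      [1,2] "saw" : NP
    [2,3] "this" : (S/(S\N))\N
  [3,7] S\N   <
    [3,6] PP   >
      [3,4] PP/(PP\N)   >T
        [3,4] "clearly" : N
      [4,6] PP\N   >
        [4,5] "a" : (PP\N)/(PP\NP)
        [5,6] "here" : PP\NP
    [6,7] "river" : (S\N)\PP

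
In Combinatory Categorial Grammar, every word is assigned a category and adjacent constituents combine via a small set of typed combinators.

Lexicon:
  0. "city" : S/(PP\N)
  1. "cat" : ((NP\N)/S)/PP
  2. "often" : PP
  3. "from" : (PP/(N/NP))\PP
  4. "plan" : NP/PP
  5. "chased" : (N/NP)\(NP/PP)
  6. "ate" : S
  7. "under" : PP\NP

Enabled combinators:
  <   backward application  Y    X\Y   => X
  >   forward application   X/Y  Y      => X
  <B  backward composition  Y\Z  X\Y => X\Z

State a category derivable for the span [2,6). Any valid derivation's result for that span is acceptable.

PP

[0,8] S   >
  [0,1] "city" : S/(PP\N)
  [1,8] PP\N   <B
    [1,7] NP\N   >
      [1,6] (NP\N)/S   >
        [1,2] "cat" : ((NP\N)/S)/PP
        [2,6] PP   >
          [2,4] PP/(N/NP)   <
            [2,3] "often" : PP
            [3,4] "from" : (PP/(N/NP))\PP
          [4,6] N/NP   <
            [4,5] "plan" : NP/PP
            [5,6] "chased" : (N/NP)\(NP/PP)
      [6,7] "ate" : S
    [7,8] "under" : PP\NP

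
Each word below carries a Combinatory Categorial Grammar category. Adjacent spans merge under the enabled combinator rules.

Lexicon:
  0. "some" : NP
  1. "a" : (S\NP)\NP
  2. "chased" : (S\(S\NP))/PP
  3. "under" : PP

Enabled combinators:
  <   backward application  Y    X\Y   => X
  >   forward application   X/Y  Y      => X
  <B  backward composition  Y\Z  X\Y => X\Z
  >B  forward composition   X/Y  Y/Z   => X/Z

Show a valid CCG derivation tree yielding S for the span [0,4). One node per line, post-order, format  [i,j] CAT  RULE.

[0,1] NP  lex  "some"
[1,2] (S\NP)\NP  lex  "a"
[0,2] S\NP  <  k=1
[2,3] (S\(S\NP))/PP  lex  "chased"
[3,4] PP  lex  "under"
[2,4] S\(S\NP)  >  k=3
[0,4] S  <  k=2

[0,4] S   <
  [0,2] S\NP   <
    [0,1] "some" : NP
    [1,2] "a" : (S\NP)\NP
  [2,4] S\(S\NP)   >
    [2,3] "chased" : (S\(S\NP))/PP
    [3,4] "under" : PP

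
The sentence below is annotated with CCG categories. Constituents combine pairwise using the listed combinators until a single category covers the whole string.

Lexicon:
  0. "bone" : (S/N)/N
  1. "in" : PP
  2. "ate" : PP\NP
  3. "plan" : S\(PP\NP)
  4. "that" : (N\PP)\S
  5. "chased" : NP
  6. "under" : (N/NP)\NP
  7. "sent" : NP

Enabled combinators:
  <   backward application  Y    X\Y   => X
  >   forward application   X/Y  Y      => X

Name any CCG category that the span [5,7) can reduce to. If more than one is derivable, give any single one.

[0,8] S   >
  [0,5] S/N   >
    [0,1] "bone" : (S/N)/N
    [1,5] N   <
      [1,2] "in" : PP
      [2,5] N\PP   <
        [2,4] S   <
          [2,3] "ate" : PP\NP
          [3,4] "plan" : S\(PP\NP)
        [4,5] "that" : (N\PP)\S
  [5,8] N   >
    [5,7] N/NP   <
      [5,6] "chased" : NP
      [6,7] "under" : (N/NP)\NP
    [7,8] "sent" : NP

N/NP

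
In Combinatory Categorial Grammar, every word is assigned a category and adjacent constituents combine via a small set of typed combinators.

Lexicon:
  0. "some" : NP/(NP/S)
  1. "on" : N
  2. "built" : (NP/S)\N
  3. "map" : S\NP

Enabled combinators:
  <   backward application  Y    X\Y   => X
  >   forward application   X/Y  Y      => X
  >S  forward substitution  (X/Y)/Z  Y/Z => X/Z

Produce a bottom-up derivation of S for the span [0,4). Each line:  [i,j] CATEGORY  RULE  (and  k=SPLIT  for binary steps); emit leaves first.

[0,1] NP/(NP/S)  lex  "some"
[1,2] N  lex  "on"
[2,3] (NP/S)\N  lex  "built"
[1,3] NP/S  <  k=2
[0,3] NP  >  k=1
[3,4] S\NP  lex  "map"
[0,4] S  <  k=3

[0,4] S   <
  [0,3] NP   >
    [0,1] "some" : NP/(NP/S)
    [1,3] NP/S   <
      [1,2] "on" : N
      [2,3] "built" : (NP/S)\N
  [3,4] "map" : S\NP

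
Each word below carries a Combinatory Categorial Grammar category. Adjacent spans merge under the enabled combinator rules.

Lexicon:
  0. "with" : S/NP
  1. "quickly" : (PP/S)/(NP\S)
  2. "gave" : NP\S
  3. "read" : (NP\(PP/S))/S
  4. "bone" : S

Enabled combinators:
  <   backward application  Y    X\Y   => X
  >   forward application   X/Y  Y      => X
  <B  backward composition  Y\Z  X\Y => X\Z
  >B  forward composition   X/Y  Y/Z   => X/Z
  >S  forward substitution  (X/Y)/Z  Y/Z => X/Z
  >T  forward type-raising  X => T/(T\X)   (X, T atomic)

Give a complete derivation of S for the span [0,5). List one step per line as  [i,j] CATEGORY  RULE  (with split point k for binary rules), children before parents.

[0,5] S   >
  [0,1] "with" : S/NP
  [1,5] NP   <
    [1,3] PP/S   >
      [1,2] "quickly" : (PP/S)/(NP\S)
      [2,3] "gave" : NP\S
    [3,5] NP\(PP/S)   >
      [3,4] "read" : (NP\(PP/S))/S
      [4,5] "bone" : S

[0,1] S/NP  lex  "with"
[1,2] (PP/S)/(NP\S)  lex  "quickly"
[2,3] NP\S  lex  "gave"
[1,3] PP/S  >  k=2
[3,4] (NP\(PP/S))/S  lex  "read"
[4,5] S  lex  "bone"
[3,5] NP\(PP/S)  >  k=4
[1,5] NP  <  k=3
[0,5] S  >  k=1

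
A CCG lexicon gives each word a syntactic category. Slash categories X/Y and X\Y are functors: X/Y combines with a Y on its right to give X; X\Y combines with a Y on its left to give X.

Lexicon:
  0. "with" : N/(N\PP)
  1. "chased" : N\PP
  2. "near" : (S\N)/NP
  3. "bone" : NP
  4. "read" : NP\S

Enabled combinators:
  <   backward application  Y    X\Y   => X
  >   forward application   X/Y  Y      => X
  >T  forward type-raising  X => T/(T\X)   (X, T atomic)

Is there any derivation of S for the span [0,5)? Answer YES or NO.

NO

N/(N\PP) N\PP (S\N)/NP NP NP\S
CKY chart[0,5] = {N/(N\NP), NP, NP/(NP\NP), PP/(PP\NP), S/(S\NP)}; S ∉ chart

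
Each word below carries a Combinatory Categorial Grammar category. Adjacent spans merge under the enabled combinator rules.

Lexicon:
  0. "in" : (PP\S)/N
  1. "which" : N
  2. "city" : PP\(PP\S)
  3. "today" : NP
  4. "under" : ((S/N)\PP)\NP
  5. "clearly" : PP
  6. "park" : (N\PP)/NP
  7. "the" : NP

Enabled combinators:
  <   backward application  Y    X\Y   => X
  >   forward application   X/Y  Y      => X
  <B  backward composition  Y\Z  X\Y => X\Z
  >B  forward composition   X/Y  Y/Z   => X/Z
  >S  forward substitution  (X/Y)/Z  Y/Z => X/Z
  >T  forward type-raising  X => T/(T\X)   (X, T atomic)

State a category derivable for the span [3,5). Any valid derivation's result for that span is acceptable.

[0,8] S   >
  [0,5] S/N   <
    [0,3] PP   <
      [0,2] PP\S   >
        [0,1] "in" : (PP\S)/N
        [1,2] "which" : N
      [2,3] "city" : PP\(PP\S)
    [3,5] (S/N)\PP   <
      [3,4] "today" : NP
      [4,5] "under" : ((S/N)\PP)\NP
  [5,8] N   <
    [5,6] "clearly" : PP
    [6,8] N\PP   >
      [6,7] "park" : (N\PP)/NP
      [7,8] "the" : NP

(S/N)\PP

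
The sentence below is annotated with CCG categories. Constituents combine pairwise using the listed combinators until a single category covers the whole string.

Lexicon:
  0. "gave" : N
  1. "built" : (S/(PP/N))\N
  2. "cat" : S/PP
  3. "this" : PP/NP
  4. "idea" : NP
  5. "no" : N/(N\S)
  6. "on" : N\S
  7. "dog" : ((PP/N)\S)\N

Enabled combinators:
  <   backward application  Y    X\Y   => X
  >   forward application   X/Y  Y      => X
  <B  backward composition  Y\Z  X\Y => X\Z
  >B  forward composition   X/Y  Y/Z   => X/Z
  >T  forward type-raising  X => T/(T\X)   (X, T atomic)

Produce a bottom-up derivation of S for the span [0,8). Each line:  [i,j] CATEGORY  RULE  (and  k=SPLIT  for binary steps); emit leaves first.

[0,1] N  lex  "gave"
[1,2] (S/(PP/N))\N  lex  "built"
[0,2] S/(PP/N)  <  k=1
[2,3] S/PP  lex  "cat"
[3,4] PP/NP  lex  "this"
[4,5] NP  lex  "idea"
[3,5] PP  >  k=4
[2,5] S  >  k=3
[5,6] N/(N\S)  lex  "no"
[6,7] N\S  lex  "on"
[5,7] N  >  k=6
[7,8] ((PP/N)\S)\N  lex  "dog"
[5,8] (PP/N)\S  <  k=7
[2,8] PP/N  <  k=5
[0,8] S  >  k=2

[0,8] S   >
  [0,2] S/(PP/N)   <
    [0,1] "gave" : N
    [1,2] "built" : (S/(PP/N))\N
  [2,8] PP/N   <
    [2,5] S   >
      [2,3] "cat" : S/PP
      [3,5] PP   >
        [3,4] "this" : PP/NP
        [4,5] "idea" : NP
    [5,8] (PP/N)\S   <
      [5,7] N   >
        [5,6] "no" : N/(N\S)
        [6,7] "on" : N\S
      [7,8] "dog" : ((PP/N)\S)\N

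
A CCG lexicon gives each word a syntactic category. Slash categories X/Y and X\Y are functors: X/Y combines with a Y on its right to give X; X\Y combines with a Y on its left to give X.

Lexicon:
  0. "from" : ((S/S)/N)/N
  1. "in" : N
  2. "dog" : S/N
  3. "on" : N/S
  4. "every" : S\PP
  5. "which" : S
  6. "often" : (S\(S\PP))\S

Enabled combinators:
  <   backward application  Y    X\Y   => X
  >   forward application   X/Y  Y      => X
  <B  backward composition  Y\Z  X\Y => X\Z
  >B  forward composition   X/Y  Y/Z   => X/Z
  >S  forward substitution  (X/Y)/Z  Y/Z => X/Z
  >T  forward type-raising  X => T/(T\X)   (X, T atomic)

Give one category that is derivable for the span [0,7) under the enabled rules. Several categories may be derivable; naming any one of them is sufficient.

S

[0,7] S   >
  [0,3] S/N   >S
    [0,2] (S/S)/N   >
      [0,1] "from" : ((S/S)/N)/N
      [1,2] "in" : N
    [2,3] "dog" : S/N
  [3,7] N   >
    [3,4] "on" : N/S
    [4,7] S   <
      [4,5] "every" : S\PP
      [5,7] S\(S\PP)   <
        [5,6] "which" : S
        [6,7] "often" : (S\(S\PP))\S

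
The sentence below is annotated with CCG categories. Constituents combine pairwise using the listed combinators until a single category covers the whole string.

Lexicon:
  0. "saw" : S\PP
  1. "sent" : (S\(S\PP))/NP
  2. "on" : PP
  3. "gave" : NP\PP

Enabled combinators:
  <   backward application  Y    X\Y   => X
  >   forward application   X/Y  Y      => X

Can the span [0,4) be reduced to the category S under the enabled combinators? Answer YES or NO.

[0,4] S   <
  [0,1] "saw" : S\PP
  [1,4] S\(S\PP)   >
    [1,2] "sent" : (S\(S\PP))/NP
    [2,4] NP   <
      [2,3] "on" : PP
      [3,4] "gave" : NP\PP

YES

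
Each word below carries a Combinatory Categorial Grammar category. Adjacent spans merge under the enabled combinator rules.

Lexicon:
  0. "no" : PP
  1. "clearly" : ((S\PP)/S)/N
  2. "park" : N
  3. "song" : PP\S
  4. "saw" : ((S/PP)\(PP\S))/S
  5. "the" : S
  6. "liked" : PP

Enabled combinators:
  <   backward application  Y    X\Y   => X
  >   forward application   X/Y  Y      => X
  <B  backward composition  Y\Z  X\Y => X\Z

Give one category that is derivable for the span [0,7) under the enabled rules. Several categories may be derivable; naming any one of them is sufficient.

S

[0,7] S   <
  [0,1] "no" : PP
  [1,7] S\PP   >
    [1,3] (S\PP)/S   >
      [1,2] "clearly" : ((S\PP)/S)/N
      [2,3] "park" : N
    [3,7] S   >
      [3,6] S/PP   <
        [3,4] "song" : PP\S
        [4,6] (S/PP)\(PP\S)   >
          [4,5] "saw" : ((S/PP)\(PP\S))/S
          [5,6] "the" : S
      [6,7] "liked" : PP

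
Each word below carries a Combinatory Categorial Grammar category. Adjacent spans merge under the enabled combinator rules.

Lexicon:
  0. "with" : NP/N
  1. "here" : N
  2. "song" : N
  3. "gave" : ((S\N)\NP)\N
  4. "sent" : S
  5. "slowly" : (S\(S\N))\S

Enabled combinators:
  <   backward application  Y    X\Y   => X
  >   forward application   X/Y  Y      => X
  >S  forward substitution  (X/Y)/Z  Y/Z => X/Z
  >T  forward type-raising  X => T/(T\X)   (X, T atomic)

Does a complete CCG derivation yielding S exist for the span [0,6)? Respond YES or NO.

[0,6] S   <
  [0,4] S\N   <
    [0,2] NP   >
      [0,1] "with" : NP/N
      [1,2] "here" : N
    [2,4] (S\N)\NP   <
      [2,3] "song" : N
      [3,4] "gave" : ((S\N)\NP)\N
  [4,6] S\(S\N)   <
    [4,5] "sent" : S
    [5,6] "slowly" : (S\(S\N))\S

YES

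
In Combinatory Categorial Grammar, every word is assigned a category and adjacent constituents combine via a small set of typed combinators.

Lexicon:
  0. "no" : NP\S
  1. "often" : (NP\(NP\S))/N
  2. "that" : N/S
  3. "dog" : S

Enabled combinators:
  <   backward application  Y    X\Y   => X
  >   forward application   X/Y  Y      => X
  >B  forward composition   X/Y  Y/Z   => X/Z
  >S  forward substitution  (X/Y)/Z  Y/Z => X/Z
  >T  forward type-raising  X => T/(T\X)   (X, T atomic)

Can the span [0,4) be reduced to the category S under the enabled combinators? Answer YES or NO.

NP\S (NP\(NP\S))/N N/S S
CKY chart[0,4] = {N/(N\NP), NP, NP/(NP\NP), PP/(PP\NP), S/(S\NP)}; S ∉ chart

NO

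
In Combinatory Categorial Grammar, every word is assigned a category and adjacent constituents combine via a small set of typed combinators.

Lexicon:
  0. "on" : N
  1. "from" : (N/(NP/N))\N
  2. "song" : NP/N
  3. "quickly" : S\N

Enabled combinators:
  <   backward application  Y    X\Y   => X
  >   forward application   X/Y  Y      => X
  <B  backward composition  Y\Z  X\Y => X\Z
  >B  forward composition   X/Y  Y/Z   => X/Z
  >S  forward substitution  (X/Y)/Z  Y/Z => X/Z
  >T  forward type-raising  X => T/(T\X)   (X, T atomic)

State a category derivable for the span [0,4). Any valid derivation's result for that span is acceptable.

[0,4] S   <
  [0,3] N   >
    [0,2] N/(NP/N)   <
      [0,1] "on" : N
      [1,2] "from" : (N/(NP/N))\N
    [2,3] "song" : NP/N
  [3,4] "quickly" : S\N

S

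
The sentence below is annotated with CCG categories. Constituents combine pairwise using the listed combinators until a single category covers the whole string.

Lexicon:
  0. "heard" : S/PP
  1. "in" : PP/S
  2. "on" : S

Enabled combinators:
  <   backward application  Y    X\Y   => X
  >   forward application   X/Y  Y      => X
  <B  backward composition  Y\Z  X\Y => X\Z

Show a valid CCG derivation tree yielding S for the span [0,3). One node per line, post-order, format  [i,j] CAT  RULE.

[0,1] S/PP  lex  "heard"
[1,2] PP/S  lex  "in"
[2,3] S  lex  "on"
[1,3] PP  >  k=2
[0,3] S  >  k=1

[0,3] S   >
  [0,1] "heard" : S/PP
  [1,3] PP   >
    [1,2] "in" : PP/S
    [2,3] "on" : S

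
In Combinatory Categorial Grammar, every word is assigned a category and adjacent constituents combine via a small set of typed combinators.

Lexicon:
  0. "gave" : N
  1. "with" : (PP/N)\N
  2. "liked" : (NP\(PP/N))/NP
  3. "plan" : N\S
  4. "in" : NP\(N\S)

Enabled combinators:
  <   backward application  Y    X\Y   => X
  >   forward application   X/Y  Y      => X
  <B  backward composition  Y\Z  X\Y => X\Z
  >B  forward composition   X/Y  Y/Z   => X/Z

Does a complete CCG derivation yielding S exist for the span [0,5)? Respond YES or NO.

NO

N (PP/N)\N (NP\(PP/N))/NP N\S NP\(N\S)
CKY chart[0,5] = {NP}; S ∉ chart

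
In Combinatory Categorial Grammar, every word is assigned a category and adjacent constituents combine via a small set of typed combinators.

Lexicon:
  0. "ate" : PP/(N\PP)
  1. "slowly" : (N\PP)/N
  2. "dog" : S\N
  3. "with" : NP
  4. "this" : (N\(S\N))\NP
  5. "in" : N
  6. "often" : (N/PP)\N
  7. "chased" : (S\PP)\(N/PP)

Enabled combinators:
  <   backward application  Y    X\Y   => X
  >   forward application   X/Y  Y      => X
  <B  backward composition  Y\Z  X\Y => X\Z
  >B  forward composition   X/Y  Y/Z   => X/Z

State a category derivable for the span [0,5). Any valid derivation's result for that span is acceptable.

[0,8] S   <
  [0,5] PP   >
    [0,2] PP/N   >B
      [0,1] "ate" : PP/(N\PP)
      [1,2] "slowly" : (N\PP)/N
    [2,5] N   <
      [2,3] "dog" : S\N
      [3,5] N\(S\N)   <
        [3,4] "with" : NP
        [4,5] "this" : (N\(S\N))\NP
  [5,8] S\PP   <
    [5,7] N/PP   <
      [5,6] "in" : N
      [6,7] "often" : (N/PP)\N
    [7,8] "chased" : (S\PP)\(N/PP)

PP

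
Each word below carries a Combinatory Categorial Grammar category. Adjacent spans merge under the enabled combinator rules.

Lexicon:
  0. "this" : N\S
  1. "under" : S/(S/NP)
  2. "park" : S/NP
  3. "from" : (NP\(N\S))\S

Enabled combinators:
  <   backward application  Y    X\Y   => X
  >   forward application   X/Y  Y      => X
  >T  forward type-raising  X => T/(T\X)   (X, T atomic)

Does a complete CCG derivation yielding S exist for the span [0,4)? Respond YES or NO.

N\S S/(S/NP) S/NP (NP\(N\S))\S
CKY chart[0,4] = {N/(N\NP), NP, NP/(NP\NP), PP/(PP\NP), S/(S\NP)}; S ∉ chart

NO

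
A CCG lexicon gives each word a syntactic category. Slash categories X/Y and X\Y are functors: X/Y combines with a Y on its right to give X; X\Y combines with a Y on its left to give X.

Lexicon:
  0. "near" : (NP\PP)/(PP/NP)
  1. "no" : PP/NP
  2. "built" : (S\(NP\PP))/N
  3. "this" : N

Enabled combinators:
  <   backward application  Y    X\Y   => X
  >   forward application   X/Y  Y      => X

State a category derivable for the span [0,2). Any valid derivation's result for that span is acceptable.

[0,4] S   <
  [0,2] NP\PP   >
    [0,1] "near" : (NP\PP)/(PP/NP)
    [1,2] "no" : PP/NP
  [2,4] S\(NP\PP)   >
    [2,3] "built" : (S\(NP\PP))/N
    [3,4] "this" : N

NP\PP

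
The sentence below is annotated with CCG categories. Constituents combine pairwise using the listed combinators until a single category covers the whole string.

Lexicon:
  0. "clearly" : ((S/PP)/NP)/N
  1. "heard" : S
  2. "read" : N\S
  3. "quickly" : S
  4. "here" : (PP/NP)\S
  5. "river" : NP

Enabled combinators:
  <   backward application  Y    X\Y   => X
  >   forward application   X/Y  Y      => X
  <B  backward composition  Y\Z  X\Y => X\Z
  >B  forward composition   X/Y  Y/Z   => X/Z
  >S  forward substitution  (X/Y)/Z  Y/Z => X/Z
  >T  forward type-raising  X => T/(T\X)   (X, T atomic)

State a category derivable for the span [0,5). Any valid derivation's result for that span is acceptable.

[0,6] S   >
  [0,5] S/NP   >S
    [0,3] (S/PP)/NP   >
      [0,1] "clearly" : ((S/PP)/NP)/N
      [1,3] N   >
        [1,2] N/(N\S)   >T
          [1,2] "heard" : S
        [2,3] "read" : N\S
    [3,5] PP/NP   <
      [3,4] "quickly" : S
      [4,5] "here" : (PP/NP)\S
  [5,6] "river" : NP

S/NP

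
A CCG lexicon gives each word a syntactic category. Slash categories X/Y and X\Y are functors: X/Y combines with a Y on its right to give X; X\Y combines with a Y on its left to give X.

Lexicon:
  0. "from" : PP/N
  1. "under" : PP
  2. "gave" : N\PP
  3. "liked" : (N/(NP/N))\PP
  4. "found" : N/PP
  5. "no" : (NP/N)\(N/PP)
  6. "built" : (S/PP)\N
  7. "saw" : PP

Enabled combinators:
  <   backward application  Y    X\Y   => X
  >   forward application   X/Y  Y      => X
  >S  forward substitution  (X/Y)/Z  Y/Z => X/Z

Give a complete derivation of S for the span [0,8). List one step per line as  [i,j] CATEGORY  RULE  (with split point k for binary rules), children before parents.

[0,1] PP/N  lex  "from"
[1,2] PP  lex  "under"
[2,3] N\PP  lex  "gave"
[1,3] N  <  k=2
[0,3] PP  >  k=1
[3,4] (N/(NP/N))\PP  lex  "liked"
[0,4] N/(NP/N)  <  k=3
[4,5] N/PP  lex  "found"
[5,6] (NP/N)\(N/PP)  lex  "no"
[4,6] NP/N  <  k=5
[0,6] N  >  k=4
[6,7] (S/PP)\N  lex  "built"
[0,7] S/PP  <  k=6
[7,8] PP  lex  "saw"
[0,8] S  >  k=7

[0,8] S   >
  [0,7] S/PP   <
    [0,6] N   >
      [0,4] N/(NP/N)   <
        [0,3] PP   >
          [0,1] "from" : PP/N
          [1,3] N   <
            [1,2] "under" : PP
            [2,3] "gave" : N\PP
        [3,4] "liked" : (N/(NP/N))\PP
      [4,6] NP/N   <
        [4,5] "found" : N/PP
        [5,6] "no" : (NP/N)\(N/PP)
    [6,7] "built" : (S/PP)\N
  [7,8] "saw" : PP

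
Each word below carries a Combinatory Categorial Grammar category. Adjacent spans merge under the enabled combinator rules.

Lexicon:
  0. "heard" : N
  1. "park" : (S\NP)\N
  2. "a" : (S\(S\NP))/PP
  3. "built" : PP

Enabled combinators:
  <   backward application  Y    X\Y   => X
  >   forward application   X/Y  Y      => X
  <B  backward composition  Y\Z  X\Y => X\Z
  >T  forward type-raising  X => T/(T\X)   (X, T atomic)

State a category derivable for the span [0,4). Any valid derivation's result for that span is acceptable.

[0,4] S   <
  [0,2] S\NP   <
    [0,1] "heard" : N
    [1,2] "park" : (S\NP)\N
  [2,4] S\(S\NP)   >
    [2,3] "a" : (S\(S\NP))/PP
    [3,4] "built" : PP

S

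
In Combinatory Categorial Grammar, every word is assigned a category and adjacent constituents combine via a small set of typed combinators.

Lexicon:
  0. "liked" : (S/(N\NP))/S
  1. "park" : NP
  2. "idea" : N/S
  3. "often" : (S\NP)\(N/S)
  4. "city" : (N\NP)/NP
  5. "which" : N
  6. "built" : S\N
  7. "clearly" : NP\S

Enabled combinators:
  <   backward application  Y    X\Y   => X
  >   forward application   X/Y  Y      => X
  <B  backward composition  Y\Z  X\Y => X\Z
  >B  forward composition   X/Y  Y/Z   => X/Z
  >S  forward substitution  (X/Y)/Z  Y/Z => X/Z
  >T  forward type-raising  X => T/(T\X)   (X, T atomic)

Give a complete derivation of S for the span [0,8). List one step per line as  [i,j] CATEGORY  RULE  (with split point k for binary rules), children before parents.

[0,1] (S/(N\NP))/S  lex  "liked"
[1,2] NP  lex  "park"
[1,2] S/(S\NP)  >T
[2,3] N/S  lex  "idea"
[3,4] (S\NP)\(N/S)  lex  "often"
[2,4] S\NP  <  k=3
[1,4] S  >  k=2
[0,4] S/(N\NP)  >  k=1
[4,5] (N\NP)/NP  lex  "city"
[5,6] N  lex  "which"
[6,7] S\N  lex  "built"
[5,7] S  <  k=6
[7,8] NP\S  lex  "clearly"
[5,8] NP  <  k=7
[4,8] N\NP  >  k=5
[0,8] S  >  k=4

[0,8] S   >
  [0,4] S/(N\NP)   >
    [0,1] "liked" : (S/(N\NP))/S
    [1,4] S   >
      [1,2] S/(S\NP)   >T
        [1,2] "park" : NP
      [2,4] S\NP   <
        [2,3] "idea" : N/S
        [3,4] "often" : (S\NP)\(N/S)
  [4,8] N\NP   >
    [4,5] "city" : (N\NP)/NP
    [5,8] NP   <
      [5,7] S   <
        [5,6] "which" : N
        [6,7] "built" : S\N
      [7,8] "clearly" : NP\S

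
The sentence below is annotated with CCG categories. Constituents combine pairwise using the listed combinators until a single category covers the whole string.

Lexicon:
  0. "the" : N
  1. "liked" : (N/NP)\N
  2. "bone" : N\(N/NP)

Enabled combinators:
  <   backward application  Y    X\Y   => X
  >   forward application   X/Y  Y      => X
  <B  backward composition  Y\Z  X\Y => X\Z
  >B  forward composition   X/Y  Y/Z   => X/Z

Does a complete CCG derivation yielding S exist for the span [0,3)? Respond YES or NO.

NO

N (N/NP)\N N\(N/NP)
CKY chart[0,3] = {N}; S ∉ chart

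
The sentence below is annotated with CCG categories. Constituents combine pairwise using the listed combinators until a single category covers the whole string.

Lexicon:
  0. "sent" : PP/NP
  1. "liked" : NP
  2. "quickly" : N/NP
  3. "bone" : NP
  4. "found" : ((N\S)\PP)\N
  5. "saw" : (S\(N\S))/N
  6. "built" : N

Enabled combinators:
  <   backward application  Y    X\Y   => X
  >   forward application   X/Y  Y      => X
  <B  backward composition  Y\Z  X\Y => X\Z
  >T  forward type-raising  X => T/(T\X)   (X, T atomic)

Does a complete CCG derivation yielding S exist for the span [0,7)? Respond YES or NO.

[0,7] S   <
  [0,5] N\S   <
    [0,2] PP   >
      [0,1] "sent" : PP/NP
      [1,2] "liked" : NP
    [2,5] (N\S)\PP   <
      [2,4] N   >
        [2,3] "quickly" : N/NP
        [3,4] "bone" : NP
      [4,5] "found" : ((N\S)\PP)\N
  [5,7] S\(N\S)   >
    [5,6] "saw" : (S\(N\S))/N
    [6,7] "built" : N

YES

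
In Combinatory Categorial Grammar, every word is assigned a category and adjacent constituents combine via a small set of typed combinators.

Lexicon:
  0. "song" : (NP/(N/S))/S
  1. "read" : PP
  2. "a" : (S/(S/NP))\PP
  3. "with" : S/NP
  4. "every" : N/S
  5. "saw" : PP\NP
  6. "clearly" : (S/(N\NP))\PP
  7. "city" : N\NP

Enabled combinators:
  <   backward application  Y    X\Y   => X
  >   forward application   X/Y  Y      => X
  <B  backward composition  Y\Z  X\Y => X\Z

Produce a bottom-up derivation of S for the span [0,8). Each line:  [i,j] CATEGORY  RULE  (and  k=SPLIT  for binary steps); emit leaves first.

[0,8] S   >
  [0,7] S/(N\NP)   <
    [0,6] PP   <
      [0,5] NP   >
        [0,4] NP/(N/S)   >
          [0,1] "song" : (NP/(N/S))/S
          [1,4] S   >
            [1,3] S/(S/NP)   <
              [1,2] "read" : PP
              [2,3] "a" : (S/(S/NP))\PP
            [3,4] "with" : S/NP
        [4,5] "every" : N/S
      [5,6] "saw" : PP\NP
    [6,7] "clearly" : (S/(N\NP))\PP
  [7,8] "city" : N\NP

[0,1] (NP/(N/S))/S  lex  "song"
[1,2] PP  lex  "read"
[2,3] (S/(S/NP))\PP  lex  "a"
[1,3] S/(S/NP)  <  k=2
[3,4] S/NP  lex  "with"
[1,4] S  >  k=3
[0,4] NP/(N/S)  >  k=1
[4,5] N/S  lex  "every"
[0,5] NP  >  k=4
[5,6] PP\NP  lex  "saw"
[0,6] PP  <  k=5
[6,7] (S/(N\NP))\PP  lex  "clearly"
[0,7] S/(N\NP)  <  k=6
[7,8] N\NP  lex  "city"
[0,8] S  >  k=7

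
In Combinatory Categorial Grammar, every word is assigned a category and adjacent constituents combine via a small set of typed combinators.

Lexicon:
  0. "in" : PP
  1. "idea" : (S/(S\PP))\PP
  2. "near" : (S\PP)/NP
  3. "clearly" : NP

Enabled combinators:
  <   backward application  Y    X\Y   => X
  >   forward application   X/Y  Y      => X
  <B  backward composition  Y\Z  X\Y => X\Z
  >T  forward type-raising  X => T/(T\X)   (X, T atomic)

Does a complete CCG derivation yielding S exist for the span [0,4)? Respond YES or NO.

YES

[0,4] S   >
  [0,2] S/(S\PP)   <
    [0,1] "in" : PP
    [1,2] "idea" : (S/(S\PP))\PP
  [2,4] S\PP   >
    [2,3] "near" : (S\PP)/NP
    [3,4] "clearly" : NP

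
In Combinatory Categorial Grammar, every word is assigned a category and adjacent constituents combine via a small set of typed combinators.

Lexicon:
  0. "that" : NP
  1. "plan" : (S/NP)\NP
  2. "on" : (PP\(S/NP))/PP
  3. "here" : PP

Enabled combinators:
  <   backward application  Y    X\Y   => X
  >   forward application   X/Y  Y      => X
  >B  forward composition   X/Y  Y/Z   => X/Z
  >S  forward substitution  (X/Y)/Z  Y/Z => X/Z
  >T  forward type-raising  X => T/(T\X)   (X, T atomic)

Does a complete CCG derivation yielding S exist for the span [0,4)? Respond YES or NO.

NP (S/NP)\NP (PP\(S/NP))/PP PP
CKY chart[0,4] = {N/(N\PP), NP/(NP\PP), PP, PP/(PP\PP), S/(S\PP)}; S ∉ chart

NO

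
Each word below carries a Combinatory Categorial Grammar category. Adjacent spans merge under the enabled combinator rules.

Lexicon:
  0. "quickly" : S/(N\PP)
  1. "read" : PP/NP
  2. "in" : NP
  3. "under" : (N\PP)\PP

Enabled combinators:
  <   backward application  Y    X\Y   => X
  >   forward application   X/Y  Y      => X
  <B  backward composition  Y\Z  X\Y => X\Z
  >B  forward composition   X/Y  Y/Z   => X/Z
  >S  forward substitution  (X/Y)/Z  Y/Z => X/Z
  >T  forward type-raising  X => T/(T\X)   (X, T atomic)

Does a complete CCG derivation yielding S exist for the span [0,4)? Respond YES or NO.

YES

[0,4] S   >
  [0,1] "quickly" : S/(N\PP)
  [1,4] N\PP   <
    [1,3] PP   >
      [1,2] "read" : PP/NP
      [2,3] "in" : NP
    [3,4] "under" : (N\PP)\PP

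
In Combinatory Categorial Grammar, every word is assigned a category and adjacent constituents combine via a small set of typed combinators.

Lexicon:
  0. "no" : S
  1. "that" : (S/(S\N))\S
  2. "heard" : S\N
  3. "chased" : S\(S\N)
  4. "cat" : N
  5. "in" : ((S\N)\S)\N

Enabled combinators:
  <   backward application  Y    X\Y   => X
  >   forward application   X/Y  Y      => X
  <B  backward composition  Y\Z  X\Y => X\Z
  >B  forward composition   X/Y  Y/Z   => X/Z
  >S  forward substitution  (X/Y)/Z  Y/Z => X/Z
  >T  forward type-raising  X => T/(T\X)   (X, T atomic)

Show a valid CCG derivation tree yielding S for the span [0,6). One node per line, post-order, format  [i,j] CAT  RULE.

[0,1] S  lex  "no"
[1,2] (S/(S\N))\S  lex  "that"
[0,2] S/(S\N)  <  k=1
[2,3] S\N  lex  "heard"
[3,4] S\(S\N)  lex  "chased"
[2,4] S  <  k=3
[4,5] N  lex  "cat"
[5,6] ((S\N)\S)\N  lex  "in"
[4,6] (S\N)\S  <  k=5
[2,6] S\N  <  k=4
[0,6] S  >  k=2

[0,6] S   >
  [0,2] S/(S\N)   <
    [0,1] "no" : S
    [1,2] "that" : (S/(S\N))\S
  [2,6] S\N   <
    [2,4] S   <
      [2,3] "heard" : S\N
      [3,4] "chased" : S\(S\N)
    [4,6] (S\N)\S   <
      [4,5] "cat" : N
      [5,6] "in" : ((S\N)\S)\N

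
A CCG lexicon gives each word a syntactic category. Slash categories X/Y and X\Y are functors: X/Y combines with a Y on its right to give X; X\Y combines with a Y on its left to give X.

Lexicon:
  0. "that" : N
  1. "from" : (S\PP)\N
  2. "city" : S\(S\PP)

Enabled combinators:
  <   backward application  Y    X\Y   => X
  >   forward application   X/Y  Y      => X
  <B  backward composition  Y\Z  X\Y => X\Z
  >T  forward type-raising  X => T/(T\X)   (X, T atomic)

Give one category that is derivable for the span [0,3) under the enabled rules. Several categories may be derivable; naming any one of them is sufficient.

S

[0,3] S   >
  [0,1] S/(S\N)   >T
    [0,1] "that" : N
  [1,3] S\N   <B
    [1,2] "from" : (S\PP)\N
    [2,3] "city" : S\(S\PP)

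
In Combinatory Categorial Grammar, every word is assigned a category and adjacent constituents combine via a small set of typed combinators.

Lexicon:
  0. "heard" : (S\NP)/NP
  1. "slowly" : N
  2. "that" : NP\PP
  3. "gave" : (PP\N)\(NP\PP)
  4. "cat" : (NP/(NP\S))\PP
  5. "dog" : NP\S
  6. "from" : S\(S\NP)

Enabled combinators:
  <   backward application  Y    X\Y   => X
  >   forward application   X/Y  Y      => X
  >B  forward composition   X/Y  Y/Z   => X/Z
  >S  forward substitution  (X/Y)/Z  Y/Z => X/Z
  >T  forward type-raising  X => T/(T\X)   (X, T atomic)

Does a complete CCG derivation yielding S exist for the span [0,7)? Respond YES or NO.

YES

[0,7] S   <
  [0,6] S\NP   >
    [0,1] "heard" : (S\NP)/NP
    [1,6] NP   >
      [1,5] NP/(NP\S)   <
        [1,4] PP   <
          [1,2] "slowly" : N
          [2,4] PP\N   <
            [2,3] "that" : NP\PP
            [3,4] "gave" : (PP\N)\(NP\PP)
        [4,5] "cat" : (NP/(NP\S))\PP
      [5,6] "dog" : NP\S
  [6,7] "from" : S\(S\NP)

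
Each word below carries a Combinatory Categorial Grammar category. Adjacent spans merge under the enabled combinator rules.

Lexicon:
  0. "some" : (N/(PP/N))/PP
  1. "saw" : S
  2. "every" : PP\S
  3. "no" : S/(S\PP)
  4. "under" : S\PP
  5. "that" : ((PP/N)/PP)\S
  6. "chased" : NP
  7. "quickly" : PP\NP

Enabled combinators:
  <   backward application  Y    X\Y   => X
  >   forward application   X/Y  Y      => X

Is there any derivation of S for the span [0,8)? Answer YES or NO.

(N/(PP/N))/PP S PP\S S/(S\PP) S\PP ((PP/N)/PP)\S NP PP\NP
CKY chart[0,8] = {N}; S ∉ chart

NO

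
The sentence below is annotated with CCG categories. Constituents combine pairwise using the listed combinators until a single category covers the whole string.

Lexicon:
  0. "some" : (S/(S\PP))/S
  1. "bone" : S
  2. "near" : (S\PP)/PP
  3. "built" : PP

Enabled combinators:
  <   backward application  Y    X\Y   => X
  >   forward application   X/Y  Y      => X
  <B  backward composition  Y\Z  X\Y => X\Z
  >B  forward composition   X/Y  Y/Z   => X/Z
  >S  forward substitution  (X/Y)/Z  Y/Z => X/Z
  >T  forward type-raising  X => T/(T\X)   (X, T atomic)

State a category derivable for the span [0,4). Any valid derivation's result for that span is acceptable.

[0,4] S   >
  [0,2] S/(S\PP)   >
    [0,1] "some" : (S/(S\PP))/S
    [1,2] "bone" : S
  [2,4] S\PP   >
    [2,3] "near" : (S\PP)/PP
    [3,4] "built" : PP

S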